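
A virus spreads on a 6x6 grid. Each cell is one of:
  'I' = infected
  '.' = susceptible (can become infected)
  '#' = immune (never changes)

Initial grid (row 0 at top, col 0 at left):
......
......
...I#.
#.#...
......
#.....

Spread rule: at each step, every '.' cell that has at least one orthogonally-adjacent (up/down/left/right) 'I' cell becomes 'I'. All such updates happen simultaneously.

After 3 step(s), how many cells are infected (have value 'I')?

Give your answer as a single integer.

Step 0 (initial): 1 infected
Step 1: +3 new -> 4 infected
Step 2: +6 new -> 10 infected
Step 3: +10 new -> 20 infected

Answer: 20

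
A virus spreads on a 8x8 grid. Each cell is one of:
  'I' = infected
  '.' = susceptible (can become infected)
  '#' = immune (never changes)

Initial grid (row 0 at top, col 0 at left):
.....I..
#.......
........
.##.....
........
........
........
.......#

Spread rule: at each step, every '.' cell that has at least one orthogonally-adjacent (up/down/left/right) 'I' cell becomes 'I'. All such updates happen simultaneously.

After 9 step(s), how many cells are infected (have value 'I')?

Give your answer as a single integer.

Step 0 (initial): 1 infected
Step 1: +3 new -> 4 infected
Step 2: +5 new -> 9 infected
Step 3: +6 new -> 15 infected
Step 4: +7 new -> 22 infected
Step 5: +8 new -> 30 infected
Step 6: +6 new -> 36 infected
Step 7: +7 new -> 43 infected
Step 8: +7 new -> 50 infected
Step 9: +4 new -> 54 infected

Answer: 54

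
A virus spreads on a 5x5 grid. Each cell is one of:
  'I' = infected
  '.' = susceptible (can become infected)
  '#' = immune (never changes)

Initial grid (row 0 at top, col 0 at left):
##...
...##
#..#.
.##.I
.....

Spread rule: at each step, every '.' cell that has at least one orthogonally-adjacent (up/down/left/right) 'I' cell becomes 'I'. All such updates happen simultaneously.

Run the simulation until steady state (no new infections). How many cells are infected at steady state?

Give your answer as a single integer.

Answer: 9

Derivation:
Step 0 (initial): 1 infected
Step 1: +3 new -> 4 infected
Step 2: +1 new -> 5 infected
Step 3: +1 new -> 6 infected
Step 4: +1 new -> 7 infected
Step 5: +1 new -> 8 infected
Step 6: +1 new -> 9 infected
Step 7: +0 new -> 9 infected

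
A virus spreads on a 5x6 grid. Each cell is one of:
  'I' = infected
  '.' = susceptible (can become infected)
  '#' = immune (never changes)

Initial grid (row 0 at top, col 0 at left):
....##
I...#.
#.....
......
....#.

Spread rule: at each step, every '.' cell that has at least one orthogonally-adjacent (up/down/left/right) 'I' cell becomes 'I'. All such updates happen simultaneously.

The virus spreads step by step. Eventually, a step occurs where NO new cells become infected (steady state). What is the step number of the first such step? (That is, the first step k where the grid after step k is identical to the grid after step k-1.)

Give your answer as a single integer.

Answer: 9

Derivation:
Step 0 (initial): 1 infected
Step 1: +2 new -> 3 infected
Step 2: +3 new -> 6 infected
Step 3: +4 new -> 10 infected
Step 4: +5 new -> 15 infected
Step 5: +4 new -> 19 infected
Step 6: +3 new -> 22 infected
Step 7: +2 new -> 24 infected
Step 8: +1 new -> 25 infected
Step 9: +0 new -> 25 infected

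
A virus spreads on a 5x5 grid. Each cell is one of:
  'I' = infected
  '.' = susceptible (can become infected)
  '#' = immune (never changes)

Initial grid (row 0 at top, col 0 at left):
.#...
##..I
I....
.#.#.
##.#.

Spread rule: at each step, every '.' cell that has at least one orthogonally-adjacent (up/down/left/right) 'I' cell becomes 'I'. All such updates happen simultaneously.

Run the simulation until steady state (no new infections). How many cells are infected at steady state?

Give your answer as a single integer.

Answer: 16

Derivation:
Step 0 (initial): 2 infected
Step 1: +5 new -> 7 infected
Step 2: +5 new -> 12 infected
Step 3: +3 new -> 15 infected
Step 4: +1 new -> 16 infected
Step 5: +0 new -> 16 infected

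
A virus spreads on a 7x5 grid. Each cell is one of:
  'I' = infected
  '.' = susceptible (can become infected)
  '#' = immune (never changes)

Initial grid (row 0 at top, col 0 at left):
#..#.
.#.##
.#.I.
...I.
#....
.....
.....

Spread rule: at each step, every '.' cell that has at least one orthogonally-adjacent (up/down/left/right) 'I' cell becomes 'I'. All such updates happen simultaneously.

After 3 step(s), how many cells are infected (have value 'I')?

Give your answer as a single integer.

Step 0 (initial): 2 infected
Step 1: +5 new -> 7 infected
Step 2: +5 new -> 12 infected
Step 3: +6 new -> 18 infected

Answer: 18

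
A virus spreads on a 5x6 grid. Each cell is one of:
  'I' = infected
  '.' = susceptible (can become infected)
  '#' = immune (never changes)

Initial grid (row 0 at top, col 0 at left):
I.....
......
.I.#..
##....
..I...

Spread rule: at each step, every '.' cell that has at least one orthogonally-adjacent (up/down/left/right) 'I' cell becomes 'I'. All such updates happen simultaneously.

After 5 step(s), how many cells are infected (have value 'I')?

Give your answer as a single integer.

Answer: 27

Derivation:
Step 0 (initial): 3 infected
Step 1: +8 new -> 11 infected
Step 2: +5 new -> 16 infected
Step 3: +4 new -> 20 infected
Step 4: +4 new -> 24 infected
Step 5: +3 new -> 27 infected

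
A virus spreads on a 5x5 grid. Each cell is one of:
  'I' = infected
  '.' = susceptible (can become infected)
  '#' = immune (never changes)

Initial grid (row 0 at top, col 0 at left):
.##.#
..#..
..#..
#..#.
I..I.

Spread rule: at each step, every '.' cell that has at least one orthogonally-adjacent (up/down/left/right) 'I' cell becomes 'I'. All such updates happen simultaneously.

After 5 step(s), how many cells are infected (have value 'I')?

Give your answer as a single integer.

Answer: 16

Derivation:
Step 0 (initial): 2 infected
Step 1: +3 new -> 5 infected
Step 2: +3 new -> 8 infected
Step 3: +2 new -> 10 infected
Step 4: +4 new -> 14 infected
Step 5: +2 new -> 16 infected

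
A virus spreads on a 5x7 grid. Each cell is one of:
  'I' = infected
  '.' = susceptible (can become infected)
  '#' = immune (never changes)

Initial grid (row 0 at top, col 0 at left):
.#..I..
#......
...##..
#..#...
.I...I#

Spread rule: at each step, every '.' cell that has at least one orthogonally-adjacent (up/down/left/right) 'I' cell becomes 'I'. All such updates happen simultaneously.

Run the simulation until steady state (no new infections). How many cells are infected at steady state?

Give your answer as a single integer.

Answer: 27

Derivation:
Step 0 (initial): 3 infected
Step 1: +8 new -> 11 infected
Step 2: +10 new -> 21 infected
Step 3: +6 new -> 27 infected
Step 4: +0 new -> 27 infected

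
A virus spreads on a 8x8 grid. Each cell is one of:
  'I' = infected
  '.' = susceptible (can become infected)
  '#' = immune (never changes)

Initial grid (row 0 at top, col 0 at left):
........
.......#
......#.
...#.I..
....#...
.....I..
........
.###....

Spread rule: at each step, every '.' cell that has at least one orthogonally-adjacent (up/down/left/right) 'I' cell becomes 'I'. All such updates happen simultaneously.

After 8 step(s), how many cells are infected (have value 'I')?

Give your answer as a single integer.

Step 0 (initial): 2 infected
Step 1: +7 new -> 9 infected
Step 2: +9 new -> 18 infected
Step 3: +12 new -> 30 infected
Step 4: +8 new -> 38 infected
Step 5: +8 new -> 46 infected
Step 6: +6 new -> 52 infected
Step 7: +4 new -> 56 infected
Step 8: +1 new -> 57 infected

Answer: 57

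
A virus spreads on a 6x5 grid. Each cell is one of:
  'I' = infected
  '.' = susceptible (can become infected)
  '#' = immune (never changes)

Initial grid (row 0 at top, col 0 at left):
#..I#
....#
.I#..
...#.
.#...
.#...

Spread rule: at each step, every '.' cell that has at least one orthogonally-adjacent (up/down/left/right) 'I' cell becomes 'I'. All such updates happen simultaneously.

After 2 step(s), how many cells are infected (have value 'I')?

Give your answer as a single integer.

Answer: 13

Derivation:
Step 0 (initial): 2 infected
Step 1: +5 new -> 7 infected
Step 2: +6 new -> 13 infected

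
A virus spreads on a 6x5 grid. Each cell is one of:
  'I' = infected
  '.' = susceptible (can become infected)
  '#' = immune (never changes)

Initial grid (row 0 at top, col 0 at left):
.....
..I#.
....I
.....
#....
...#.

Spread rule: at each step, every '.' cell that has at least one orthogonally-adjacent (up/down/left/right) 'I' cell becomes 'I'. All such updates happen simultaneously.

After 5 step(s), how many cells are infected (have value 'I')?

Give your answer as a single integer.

Step 0 (initial): 2 infected
Step 1: +6 new -> 8 infected
Step 2: +8 new -> 16 infected
Step 3: +6 new -> 22 infected
Step 4: +3 new -> 25 infected
Step 5: +1 new -> 26 infected

Answer: 26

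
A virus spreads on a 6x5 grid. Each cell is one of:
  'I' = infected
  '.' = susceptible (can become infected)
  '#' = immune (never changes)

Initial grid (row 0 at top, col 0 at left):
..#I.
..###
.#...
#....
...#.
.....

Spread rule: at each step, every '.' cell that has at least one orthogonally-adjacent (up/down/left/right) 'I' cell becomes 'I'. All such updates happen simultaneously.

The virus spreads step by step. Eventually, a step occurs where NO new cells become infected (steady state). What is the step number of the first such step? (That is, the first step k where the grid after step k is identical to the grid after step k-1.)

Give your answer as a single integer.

Step 0 (initial): 1 infected
Step 1: +1 new -> 2 infected
Step 2: +0 new -> 2 infected

Answer: 2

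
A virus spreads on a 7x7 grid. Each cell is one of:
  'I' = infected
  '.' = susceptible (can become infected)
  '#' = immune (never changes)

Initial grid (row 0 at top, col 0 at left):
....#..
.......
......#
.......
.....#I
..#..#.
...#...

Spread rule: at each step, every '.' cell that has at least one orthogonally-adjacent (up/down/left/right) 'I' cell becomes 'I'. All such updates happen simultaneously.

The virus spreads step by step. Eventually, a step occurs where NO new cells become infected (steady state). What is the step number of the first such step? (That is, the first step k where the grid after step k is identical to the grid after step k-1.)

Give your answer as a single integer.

Step 0 (initial): 1 infected
Step 1: +2 new -> 3 infected
Step 2: +2 new -> 5 infected
Step 3: +3 new -> 8 infected
Step 4: +5 new -> 13 infected
Step 5: +7 new -> 20 infected
Step 6: +6 new -> 26 infected
Step 7: +5 new -> 31 infected
Step 8: +5 new -> 36 infected
Step 9: +4 new -> 40 infected
Step 10: +3 new -> 43 infected
Step 11: +0 new -> 43 infected

Answer: 11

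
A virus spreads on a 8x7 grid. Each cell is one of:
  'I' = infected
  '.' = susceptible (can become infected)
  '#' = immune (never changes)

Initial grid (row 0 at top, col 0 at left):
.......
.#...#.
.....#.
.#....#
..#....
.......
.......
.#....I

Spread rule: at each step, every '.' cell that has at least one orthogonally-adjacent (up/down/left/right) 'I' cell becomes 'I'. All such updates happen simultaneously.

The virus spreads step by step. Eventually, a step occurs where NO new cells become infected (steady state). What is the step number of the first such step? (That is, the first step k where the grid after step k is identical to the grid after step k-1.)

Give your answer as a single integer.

Step 0 (initial): 1 infected
Step 1: +2 new -> 3 infected
Step 2: +3 new -> 6 infected
Step 3: +4 new -> 10 infected
Step 4: +4 new -> 14 infected
Step 5: +4 new -> 18 infected
Step 6: +4 new -> 22 infected
Step 7: +4 new -> 26 infected
Step 8: +6 new -> 32 infected
Step 9: +4 new -> 36 infected
Step 10: +5 new -> 41 infected
Step 11: +3 new -> 44 infected
Step 12: +3 new -> 47 infected
Step 13: +2 new -> 49 infected
Step 14: +0 new -> 49 infected

Answer: 14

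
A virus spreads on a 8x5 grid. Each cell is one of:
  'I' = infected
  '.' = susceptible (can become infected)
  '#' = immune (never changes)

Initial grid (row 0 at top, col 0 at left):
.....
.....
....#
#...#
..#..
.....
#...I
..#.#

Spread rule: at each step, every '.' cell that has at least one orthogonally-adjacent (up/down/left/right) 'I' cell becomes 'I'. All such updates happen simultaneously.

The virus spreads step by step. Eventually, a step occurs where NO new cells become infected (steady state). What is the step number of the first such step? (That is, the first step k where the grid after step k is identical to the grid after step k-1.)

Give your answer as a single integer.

Answer: 11

Derivation:
Step 0 (initial): 1 infected
Step 1: +2 new -> 3 infected
Step 2: +4 new -> 7 infected
Step 3: +3 new -> 10 infected
Step 4: +3 new -> 13 infected
Step 5: +5 new -> 18 infected
Step 6: +4 new -> 22 infected
Step 7: +4 new -> 26 infected
Step 8: +4 new -> 30 infected
Step 9: +2 new -> 32 infected
Step 10: +1 new -> 33 infected
Step 11: +0 new -> 33 infected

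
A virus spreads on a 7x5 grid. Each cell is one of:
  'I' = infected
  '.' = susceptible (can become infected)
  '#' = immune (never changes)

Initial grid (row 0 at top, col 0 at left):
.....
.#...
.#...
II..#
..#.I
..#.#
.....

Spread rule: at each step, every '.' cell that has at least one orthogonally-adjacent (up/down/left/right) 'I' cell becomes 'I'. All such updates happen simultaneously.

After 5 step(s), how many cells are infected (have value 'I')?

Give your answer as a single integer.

Step 0 (initial): 3 infected
Step 1: +5 new -> 8 infected
Step 2: +6 new -> 14 infected
Step 3: +6 new -> 20 infected
Step 4: +6 new -> 26 infected
Step 5: +2 new -> 28 infected

Answer: 28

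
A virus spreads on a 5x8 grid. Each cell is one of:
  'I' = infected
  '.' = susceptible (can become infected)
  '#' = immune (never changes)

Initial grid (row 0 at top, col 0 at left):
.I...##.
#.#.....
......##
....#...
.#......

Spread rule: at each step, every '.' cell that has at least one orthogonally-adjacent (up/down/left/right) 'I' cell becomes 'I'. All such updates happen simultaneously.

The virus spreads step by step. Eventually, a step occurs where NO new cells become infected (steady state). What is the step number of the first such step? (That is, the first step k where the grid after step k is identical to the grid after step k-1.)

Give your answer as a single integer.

Answer: 11

Derivation:
Step 0 (initial): 1 infected
Step 1: +3 new -> 4 infected
Step 2: +2 new -> 6 infected
Step 3: +5 new -> 11 infected
Step 4: +4 new -> 15 infected
Step 5: +5 new -> 20 infected
Step 6: +3 new -> 23 infected
Step 7: +3 new -> 26 infected
Step 8: +3 new -> 29 infected
Step 9: +2 new -> 31 infected
Step 10: +1 new -> 32 infected
Step 11: +0 new -> 32 infected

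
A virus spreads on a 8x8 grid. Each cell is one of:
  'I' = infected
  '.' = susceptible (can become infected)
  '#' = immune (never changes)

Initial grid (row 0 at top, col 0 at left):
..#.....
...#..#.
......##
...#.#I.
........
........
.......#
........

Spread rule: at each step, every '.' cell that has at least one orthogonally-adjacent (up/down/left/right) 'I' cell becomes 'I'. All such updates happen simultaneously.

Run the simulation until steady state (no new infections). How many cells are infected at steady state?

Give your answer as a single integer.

Step 0 (initial): 1 infected
Step 1: +2 new -> 3 infected
Step 2: +3 new -> 6 infected
Step 3: +4 new -> 10 infected
Step 4: +5 new -> 15 infected
Step 5: +6 new -> 21 infected
Step 6: +8 new -> 29 infected
Step 7: +8 new -> 37 infected
Step 8: +8 new -> 45 infected
Step 9: +5 new -> 50 infected
Step 10: +4 new -> 54 infected
Step 11: +2 new -> 56 infected
Step 12: +0 new -> 56 infected

Answer: 56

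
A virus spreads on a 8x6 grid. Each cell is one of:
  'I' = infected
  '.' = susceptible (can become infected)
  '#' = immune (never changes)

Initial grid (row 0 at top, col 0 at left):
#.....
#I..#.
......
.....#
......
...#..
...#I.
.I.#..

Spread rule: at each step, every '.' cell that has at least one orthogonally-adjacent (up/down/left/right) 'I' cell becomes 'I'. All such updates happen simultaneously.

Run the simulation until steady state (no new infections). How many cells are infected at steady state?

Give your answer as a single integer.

Answer: 41

Derivation:
Step 0 (initial): 3 infected
Step 1: +9 new -> 12 infected
Step 2: +11 new -> 23 infected
Step 3: +10 new -> 33 infected
Step 4: +5 new -> 38 infected
Step 5: +2 new -> 40 infected
Step 6: +1 new -> 41 infected
Step 7: +0 new -> 41 infected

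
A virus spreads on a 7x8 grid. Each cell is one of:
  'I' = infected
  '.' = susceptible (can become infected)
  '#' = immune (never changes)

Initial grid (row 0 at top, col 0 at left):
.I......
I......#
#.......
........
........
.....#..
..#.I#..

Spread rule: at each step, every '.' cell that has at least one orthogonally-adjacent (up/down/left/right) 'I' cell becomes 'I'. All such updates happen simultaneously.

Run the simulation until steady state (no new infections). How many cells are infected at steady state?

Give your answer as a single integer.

Step 0 (initial): 3 infected
Step 1: +5 new -> 8 infected
Step 2: +5 new -> 13 infected
Step 3: +8 new -> 21 infected
Step 4: +12 new -> 33 infected
Step 5: +9 new -> 42 infected
Step 6: +7 new -> 49 infected
Step 7: +2 new -> 51 infected
Step 8: +0 new -> 51 infected

Answer: 51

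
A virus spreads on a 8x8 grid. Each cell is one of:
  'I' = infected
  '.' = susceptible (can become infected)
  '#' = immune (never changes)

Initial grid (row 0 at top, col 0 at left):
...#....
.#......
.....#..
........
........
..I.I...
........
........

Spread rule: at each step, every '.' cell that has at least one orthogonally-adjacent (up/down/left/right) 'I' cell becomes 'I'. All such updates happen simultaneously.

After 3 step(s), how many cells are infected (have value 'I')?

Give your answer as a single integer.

Answer: 34

Derivation:
Step 0 (initial): 2 infected
Step 1: +7 new -> 9 infected
Step 2: +12 new -> 21 infected
Step 3: +13 new -> 34 infected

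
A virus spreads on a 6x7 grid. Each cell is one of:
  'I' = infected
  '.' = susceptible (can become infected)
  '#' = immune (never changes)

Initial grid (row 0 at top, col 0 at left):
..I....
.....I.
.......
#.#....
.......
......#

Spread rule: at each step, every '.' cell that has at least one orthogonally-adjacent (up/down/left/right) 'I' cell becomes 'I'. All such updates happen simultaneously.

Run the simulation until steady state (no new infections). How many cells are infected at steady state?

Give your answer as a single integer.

Answer: 39

Derivation:
Step 0 (initial): 2 infected
Step 1: +7 new -> 9 infected
Step 2: +9 new -> 18 infected
Step 3: +6 new -> 24 infected
Step 4: +6 new -> 30 infected
Step 5: +3 new -> 33 infected
Step 6: +4 new -> 37 infected
Step 7: +2 new -> 39 infected
Step 8: +0 new -> 39 infected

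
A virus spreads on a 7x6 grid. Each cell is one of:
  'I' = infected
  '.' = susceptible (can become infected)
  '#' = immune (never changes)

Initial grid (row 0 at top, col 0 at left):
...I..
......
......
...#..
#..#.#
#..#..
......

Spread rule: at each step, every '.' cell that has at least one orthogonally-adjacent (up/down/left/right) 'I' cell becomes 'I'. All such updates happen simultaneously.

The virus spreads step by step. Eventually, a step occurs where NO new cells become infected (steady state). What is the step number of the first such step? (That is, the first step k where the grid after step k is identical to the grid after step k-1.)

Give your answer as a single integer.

Answer: 10

Derivation:
Step 0 (initial): 1 infected
Step 1: +3 new -> 4 infected
Step 2: +5 new -> 9 infected
Step 3: +5 new -> 14 infected
Step 4: +5 new -> 19 infected
Step 5: +5 new -> 24 infected
Step 6: +4 new -> 28 infected
Step 7: +4 new -> 32 infected
Step 8: +3 new -> 35 infected
Step 9: +1 new -> 36 infected
Step 10: +0 new -> 36 infected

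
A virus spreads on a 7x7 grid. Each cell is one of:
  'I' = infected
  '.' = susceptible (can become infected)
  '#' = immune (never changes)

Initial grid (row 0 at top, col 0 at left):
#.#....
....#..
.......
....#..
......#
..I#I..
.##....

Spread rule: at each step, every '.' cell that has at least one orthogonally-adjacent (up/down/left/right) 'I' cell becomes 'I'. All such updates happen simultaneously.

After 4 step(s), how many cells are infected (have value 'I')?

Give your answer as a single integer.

Step 0 (initial): 2 infected
Step 1: +5 new -> 7 infected
Step 2: +8 new -> 15 infected
Step 3: +7 new -> 22 infected
Step 4: +6 new -> 28 infected

Answer: 28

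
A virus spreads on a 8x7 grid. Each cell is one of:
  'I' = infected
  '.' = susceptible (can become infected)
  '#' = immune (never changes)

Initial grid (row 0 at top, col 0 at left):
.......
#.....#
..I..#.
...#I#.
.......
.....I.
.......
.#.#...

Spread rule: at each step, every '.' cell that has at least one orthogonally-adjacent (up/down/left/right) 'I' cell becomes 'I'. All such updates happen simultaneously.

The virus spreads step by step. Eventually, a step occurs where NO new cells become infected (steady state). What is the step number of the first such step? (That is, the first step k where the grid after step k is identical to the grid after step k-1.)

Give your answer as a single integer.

Answer: 8

Derivation:
Step 0 (initial): 3 infected
Step 1: +10 new -> 13 infected
Step 2: +13 new -> 26 infected
Step 3: +11 new -> 37 infected
Step 4: +6 new -> 43 infected
Step 5: +4 new -> 47 infected
Step 6: +1 new -> 48 infected
Step 7: +1 new -> 49 infected
Step 8: +0 new -> 49 infected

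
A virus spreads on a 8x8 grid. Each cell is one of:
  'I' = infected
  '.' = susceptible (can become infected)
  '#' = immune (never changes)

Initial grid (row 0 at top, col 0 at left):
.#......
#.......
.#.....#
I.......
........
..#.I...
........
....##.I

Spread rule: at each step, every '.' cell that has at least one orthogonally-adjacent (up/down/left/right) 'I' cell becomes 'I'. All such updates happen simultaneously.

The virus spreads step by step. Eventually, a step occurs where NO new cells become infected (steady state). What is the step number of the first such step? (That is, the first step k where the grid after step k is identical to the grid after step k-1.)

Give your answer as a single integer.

Step 0 (initial): 3 infected
Step 1: +9 new -> 12 infected
Step 2: +11 new -> 23 infected
Step 3: +11 new -> 34 infected
Step 4: +9 new -> 43 infected
Step 5: +7 new -> 50 infected
Step 6: +3 new -> 53 infected
Step 7: +2 new -> 55 infected
Step 8: +1 new -> 56 infected
Step 9: +0 new -> 56 infected

Answer: 9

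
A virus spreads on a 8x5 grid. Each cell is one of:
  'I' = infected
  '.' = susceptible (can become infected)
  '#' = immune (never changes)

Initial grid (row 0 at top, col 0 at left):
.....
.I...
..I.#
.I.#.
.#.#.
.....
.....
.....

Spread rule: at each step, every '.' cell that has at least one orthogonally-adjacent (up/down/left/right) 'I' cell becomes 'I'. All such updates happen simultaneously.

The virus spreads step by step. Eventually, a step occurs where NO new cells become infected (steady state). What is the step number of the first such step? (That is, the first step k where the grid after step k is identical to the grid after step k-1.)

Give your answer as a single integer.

Step 0 (initial): 3 infected
Step 1: +7 new -> 10 infected
Step 2: +6 new -> 16 infected
Step 3: +4 new -> 20 infected
Step 4: +5 new -> 25 infected
Step 5: +5 new -> 30 infected
Step 6: +4 new -> 34 infected
Step 7: +2 new -> 36 infected
Step 8: +0 new -> 36 infected

Answer: 8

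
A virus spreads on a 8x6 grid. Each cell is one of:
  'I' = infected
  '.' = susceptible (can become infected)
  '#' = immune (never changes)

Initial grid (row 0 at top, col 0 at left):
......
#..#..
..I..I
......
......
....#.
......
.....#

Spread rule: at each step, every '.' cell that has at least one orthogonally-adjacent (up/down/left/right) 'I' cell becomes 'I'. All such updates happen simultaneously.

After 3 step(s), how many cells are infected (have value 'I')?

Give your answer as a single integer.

Step 0 (initial): 2 infected
Step 1: +7 new -> 9 infected
Step 2: +10 new -> 19 infected
Step 3: +9 new -> 28 infected

Answer: 28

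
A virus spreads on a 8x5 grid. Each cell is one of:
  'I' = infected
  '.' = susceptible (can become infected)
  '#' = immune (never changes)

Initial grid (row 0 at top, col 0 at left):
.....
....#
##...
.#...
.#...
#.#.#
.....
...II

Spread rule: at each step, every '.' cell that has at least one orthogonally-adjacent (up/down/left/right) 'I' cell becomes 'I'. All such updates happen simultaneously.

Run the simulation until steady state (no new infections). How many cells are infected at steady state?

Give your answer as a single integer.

Answer: 30

Derivation:
Step 0 (initial): 2 infected
Step 1: +3 new -> 5 infected
Step 2: +3 new -> 8 infected
Step 3: +3 new -> 11 infected
Step 4: +5 new -> 16 infected
Step 5: +3 new -> 19 infected
Step 6: +3 new -> 22 infected
Step 7: +2 new -> 24 infected
Step 8: +3 new -> 27 infected
Step 9: +2 new -> 29 infected
Step 10: +1 new -> 30 infected
Step 11: +0 new -> 30 infected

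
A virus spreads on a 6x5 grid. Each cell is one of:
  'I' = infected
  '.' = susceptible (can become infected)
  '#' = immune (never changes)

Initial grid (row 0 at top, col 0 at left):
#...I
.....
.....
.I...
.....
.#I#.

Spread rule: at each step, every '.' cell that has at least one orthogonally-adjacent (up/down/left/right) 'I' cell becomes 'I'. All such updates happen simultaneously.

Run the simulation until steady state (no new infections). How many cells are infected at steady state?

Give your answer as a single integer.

Answer: 27

Derivation:
Step 0 (initial): 3 infected
Step 1: +7 new -> 10 infected
Step 2: +9 new -> 19 infected
Step 3: +7 new -> 26 infected
Step 4: +1 new -> 27 infected
Step 5: +0 new -> 27 infected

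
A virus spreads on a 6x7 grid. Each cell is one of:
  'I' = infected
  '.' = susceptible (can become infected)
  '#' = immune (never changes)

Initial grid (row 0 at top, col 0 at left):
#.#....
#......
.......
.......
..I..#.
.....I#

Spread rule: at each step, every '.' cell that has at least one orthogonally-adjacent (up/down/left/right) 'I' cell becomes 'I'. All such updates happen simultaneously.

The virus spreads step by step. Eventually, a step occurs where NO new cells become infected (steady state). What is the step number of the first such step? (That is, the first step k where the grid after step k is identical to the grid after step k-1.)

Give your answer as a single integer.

Step 0 (initial): 2 infected
Step 1: +5 new -> 7 infected
Step 2: +7 new -> 14 infected
Step 3: +6 new -> 20 infected
Step 4: +5 new -> 25 infected
Step 5: +5 new -> 30 infected
Step 6: +4 new -> 34 infected
Step 7: +2 new -> 36 infected
Step 8: +1 new -> 37 infected
Step 9: +0 new -> 37 infected

Answer: 9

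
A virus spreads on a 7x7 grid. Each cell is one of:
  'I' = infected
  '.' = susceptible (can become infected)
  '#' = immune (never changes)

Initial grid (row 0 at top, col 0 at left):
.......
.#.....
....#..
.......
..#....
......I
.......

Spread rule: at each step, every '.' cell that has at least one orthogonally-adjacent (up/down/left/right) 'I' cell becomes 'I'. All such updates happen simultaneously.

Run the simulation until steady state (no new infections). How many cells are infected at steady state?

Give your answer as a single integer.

Answer: 46

Derivation:
Step 0 (initial): 1 infected
Step 1: +3 new -> 4 infected
Step 2: +4 new -> 8 infected
Step 3: +5 new -> 13 infected
Step 4: +6 new -> 19 infected
Step 5: +5 new -> 24 infected
Step 6: +7 new -> 31 infected
Step 7: +6 new -> 37 infected
Step 8: +4 new -> 41 infected
Step 9: +2 new -> 43 infected
Step 10: +2 new -> 45 infected
Step 11: +1 new -> 46 infected
Step 12: +0 new -> 46 infected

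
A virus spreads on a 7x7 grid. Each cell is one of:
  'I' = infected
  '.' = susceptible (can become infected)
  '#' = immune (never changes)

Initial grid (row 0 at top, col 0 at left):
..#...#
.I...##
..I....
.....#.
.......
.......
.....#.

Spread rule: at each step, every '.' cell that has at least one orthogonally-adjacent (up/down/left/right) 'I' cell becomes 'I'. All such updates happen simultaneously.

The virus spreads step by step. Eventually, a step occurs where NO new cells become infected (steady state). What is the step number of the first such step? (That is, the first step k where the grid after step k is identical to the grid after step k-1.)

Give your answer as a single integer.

Step 0 (initial): 2 infected
Step 1: +6 new -> 8 infected
Step 2: +7 new -> 15 infected
Step 3: +8 new -> 23 infected
Step 4: +7 new -> 30 infected
Step 5: +7 new -> 37 infected
Step 6: +4 new -> 41 infected
Step 7: +1 new -> 42 infected
Step 8: +1 new -> 43 infected
Step 9: +0 new -> 43 infected

Answer: 9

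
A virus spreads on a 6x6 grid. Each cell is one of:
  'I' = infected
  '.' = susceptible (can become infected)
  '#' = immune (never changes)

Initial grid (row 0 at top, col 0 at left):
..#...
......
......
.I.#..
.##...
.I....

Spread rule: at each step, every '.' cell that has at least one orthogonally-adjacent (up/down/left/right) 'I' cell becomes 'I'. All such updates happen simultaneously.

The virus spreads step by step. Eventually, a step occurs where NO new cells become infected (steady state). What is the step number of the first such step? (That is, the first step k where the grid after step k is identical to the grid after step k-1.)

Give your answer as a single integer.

Step 0 (initial): 2 infected
Step 1: +5 new -> 7 infected
Step 2: +5 new -> 12 infected
Step 3: +6 new -> 18 infected
Step 4: +5 new -> 23 infected
Step 5: +5 new -> 28 infected
Step 6: +3 new -> 31 infected
Step 7: +1 new -> 32 infected
Step 8: +0 new -> 32 infected

Answer: 8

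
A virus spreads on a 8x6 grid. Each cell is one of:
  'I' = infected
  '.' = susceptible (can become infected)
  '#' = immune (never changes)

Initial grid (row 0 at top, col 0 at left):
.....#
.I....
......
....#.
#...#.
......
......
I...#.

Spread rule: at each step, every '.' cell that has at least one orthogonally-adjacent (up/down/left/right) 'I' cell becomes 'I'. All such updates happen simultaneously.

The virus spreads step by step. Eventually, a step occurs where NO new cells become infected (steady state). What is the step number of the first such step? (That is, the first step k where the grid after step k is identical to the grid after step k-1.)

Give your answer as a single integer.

Answer: 8

Derivation:
Step 0 (initial): 2 infected
Step 1: +6 new -> 8 infected
Step 2: +9 new -> 17 infected
Step 3: +9 new -> 26 infected
Step 4: +7 new -> 33 infected
Step 5: +4 new -> 37 infected
Step 6: +3 new -> 40 infected
Step 7: +3 new -> 43 infected
Step 8: +0 new -> 43 infected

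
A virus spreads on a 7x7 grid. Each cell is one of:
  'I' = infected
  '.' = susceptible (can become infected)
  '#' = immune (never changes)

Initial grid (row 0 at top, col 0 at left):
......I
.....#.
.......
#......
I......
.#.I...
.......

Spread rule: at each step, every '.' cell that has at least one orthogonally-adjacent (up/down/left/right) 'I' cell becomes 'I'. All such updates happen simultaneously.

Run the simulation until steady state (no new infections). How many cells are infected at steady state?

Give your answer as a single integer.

Answer: 46

Derivation:
Step 0 (initial): 3 infected
Step 1: +8 new -> 11 infected
Step 2: +10 new -> 21 infected
Step 3: +12 new -> 33 infected
Step 4: +9 new -> 42 infected
Step 5: +3 new -> 45 infected
Step 6: +1 new -> 46 infected
Step 7: +0 new -> 46 infected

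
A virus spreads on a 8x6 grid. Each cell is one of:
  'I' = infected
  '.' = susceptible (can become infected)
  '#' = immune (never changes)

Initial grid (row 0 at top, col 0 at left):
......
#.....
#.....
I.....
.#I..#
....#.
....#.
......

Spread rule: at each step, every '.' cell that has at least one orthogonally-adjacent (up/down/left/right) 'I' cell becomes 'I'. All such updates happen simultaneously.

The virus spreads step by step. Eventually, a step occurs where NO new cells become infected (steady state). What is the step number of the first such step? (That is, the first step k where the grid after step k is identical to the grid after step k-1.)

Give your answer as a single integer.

Step 0 (initial): 2 infected
Step 1: +5 new -> 7 infected
Step 2: +8 new -> 15 infected
Step 3: +8 new -> 23 infected
Step 4: +8 new -> 31 infected
Step 5: +5 new -> 36 infected
Step 6: +3 new -> 39 infected
Step 7: +2 new -> 41 infected
Step 8: +1 new -> 42 infected
Step 9: +0 new -> 42 infected

Answer: 9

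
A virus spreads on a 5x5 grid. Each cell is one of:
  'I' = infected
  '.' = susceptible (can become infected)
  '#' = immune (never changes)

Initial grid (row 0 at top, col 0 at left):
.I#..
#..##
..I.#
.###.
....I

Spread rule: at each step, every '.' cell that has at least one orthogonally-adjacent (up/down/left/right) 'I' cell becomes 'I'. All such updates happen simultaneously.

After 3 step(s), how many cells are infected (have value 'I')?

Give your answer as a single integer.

Step 0 (initial): 3 infected
Step 1: +7 new -> 10 infected
Step 2: +2 new -> 12 infected
Step 3: +2 new -> 14 infected

Answer: 14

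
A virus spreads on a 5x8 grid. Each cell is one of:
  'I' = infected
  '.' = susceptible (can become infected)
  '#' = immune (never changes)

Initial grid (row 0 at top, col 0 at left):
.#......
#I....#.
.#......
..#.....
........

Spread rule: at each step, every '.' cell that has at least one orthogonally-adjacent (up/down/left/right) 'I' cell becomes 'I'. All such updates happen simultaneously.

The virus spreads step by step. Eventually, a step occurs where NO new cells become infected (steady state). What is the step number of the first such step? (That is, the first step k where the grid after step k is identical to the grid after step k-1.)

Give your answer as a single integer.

Answer: 11

Derivation:
Step 0 (initial): 1 infected
Step 1: +1 new -> 2 infected
Step 2: +3 new -> 5 infected
Step 3: +3 new -> 8 infected
Step 4: +4 new -> 12 infected
Step 5: +4 new -> 16 infected
Step 6: +5 new -> 21 infected
Step 7: +5 new -> 26 infected
Step 8: +5 new -> 31 infected
Step 9: +2 new -> 33 infected
Step 10: +1 new -> 34 infected
Step 11: +0 new -> 34 infected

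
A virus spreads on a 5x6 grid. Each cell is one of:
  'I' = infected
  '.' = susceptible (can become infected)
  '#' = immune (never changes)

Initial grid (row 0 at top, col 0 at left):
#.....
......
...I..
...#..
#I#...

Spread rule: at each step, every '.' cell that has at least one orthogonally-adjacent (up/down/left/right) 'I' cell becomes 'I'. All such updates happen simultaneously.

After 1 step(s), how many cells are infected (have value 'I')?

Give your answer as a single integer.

Answer: 6

Derivation:
Step 0 (initial): 2 infected
Step 1: +4 new -> 6 infected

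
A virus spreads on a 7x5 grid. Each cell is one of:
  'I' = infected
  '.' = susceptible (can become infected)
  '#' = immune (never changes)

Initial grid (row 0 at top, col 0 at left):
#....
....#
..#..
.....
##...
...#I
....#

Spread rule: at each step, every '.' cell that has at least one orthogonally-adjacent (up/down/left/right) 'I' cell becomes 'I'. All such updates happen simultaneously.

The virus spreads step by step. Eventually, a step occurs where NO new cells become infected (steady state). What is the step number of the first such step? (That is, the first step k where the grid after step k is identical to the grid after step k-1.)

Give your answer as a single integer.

Answer: 9

Derivation:
Step 0 (initial): 1 infected
Step 1: +1 new -> 2 infected
Step 2: +2 new -> 4 infected
Step 3: +3 new -> 7 infected
Step 4: +3 new -> 10 infected
Step 5: +4 new -> 14 infected
Step 6: +7 new -> 21 infected
Step 7: +5 new -> 26 infected
Step 8: +2 new -> 28 infected
Step 9: +0 new -> 28 infected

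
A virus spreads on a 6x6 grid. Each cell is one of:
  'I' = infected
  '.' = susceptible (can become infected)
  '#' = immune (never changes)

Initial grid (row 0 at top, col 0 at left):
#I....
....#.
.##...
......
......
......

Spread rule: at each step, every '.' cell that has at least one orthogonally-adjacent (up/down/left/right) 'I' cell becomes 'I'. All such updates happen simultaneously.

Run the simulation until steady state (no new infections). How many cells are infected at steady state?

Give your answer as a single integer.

Answer: 32

Derivation:
Step 0 (initial): 1 infected
Step 1: +2 new -> 3 infected
Step 2: +3 new -> 6 infected
Step 3: +3 new -> 9 infected
Step 4: +3 new -> 12 infected
Step 5: +5 new -> 17 infected
Step 6: +6 new -> 23 infected
Step 7: +5 new -> 28 infected
Step 8: +3 new -> 31 infected
Step 9: +1 new -> 32 infected
Step 10: +0 new -> 32 infected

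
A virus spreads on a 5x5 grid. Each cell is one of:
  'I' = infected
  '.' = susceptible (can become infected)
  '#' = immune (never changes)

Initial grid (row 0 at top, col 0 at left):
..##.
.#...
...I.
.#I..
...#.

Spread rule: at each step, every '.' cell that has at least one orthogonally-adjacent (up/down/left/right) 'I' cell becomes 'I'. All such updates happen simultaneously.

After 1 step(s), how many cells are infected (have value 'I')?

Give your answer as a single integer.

Answer: 7

Derivation:
Step 0 (initial): 2 infected
Step 1: +5 new -> 7 infected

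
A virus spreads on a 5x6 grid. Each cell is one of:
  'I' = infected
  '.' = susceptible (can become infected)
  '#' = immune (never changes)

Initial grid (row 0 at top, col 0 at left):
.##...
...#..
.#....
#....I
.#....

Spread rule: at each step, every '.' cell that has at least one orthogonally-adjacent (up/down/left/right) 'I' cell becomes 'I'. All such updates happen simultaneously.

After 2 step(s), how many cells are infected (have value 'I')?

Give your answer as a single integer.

Step 0 (initial): 1 infected
Step 1: +3 new -> 4 infected
Step 2: +4 new -> 8 infected

Answer: 8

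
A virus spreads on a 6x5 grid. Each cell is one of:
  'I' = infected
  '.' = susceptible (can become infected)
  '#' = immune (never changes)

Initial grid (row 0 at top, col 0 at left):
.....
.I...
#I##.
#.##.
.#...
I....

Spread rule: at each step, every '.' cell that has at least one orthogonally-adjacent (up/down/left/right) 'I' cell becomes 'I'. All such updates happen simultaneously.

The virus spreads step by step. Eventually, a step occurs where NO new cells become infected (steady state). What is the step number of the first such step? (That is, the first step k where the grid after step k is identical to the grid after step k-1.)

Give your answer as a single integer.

Answer: 6

Derivation:
Step 0 (initial): 3 infected
Step 1: +6 new -> 9 infected
Step 2: +4 new -> 13 infected
Step 3: +4 new -> 17 infected
Step 4: +4 new -> 21 infected
Step 5: +2 new -> 23 infected
Step 6: +0 new -> 23 infected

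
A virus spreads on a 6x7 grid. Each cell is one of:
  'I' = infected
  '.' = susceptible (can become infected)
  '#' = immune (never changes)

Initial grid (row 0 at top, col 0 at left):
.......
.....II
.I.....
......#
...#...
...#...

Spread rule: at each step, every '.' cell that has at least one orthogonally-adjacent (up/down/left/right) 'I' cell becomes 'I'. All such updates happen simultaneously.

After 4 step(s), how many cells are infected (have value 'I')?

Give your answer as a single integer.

Step 0 (initial): 3 infected
Step 1: +9 new -> 12 infected
Step 2: +11 new -> 23 infected
Step 3: +9 new -> 32 infected
Step 4: +5 new -> 37 infected

Answer: 37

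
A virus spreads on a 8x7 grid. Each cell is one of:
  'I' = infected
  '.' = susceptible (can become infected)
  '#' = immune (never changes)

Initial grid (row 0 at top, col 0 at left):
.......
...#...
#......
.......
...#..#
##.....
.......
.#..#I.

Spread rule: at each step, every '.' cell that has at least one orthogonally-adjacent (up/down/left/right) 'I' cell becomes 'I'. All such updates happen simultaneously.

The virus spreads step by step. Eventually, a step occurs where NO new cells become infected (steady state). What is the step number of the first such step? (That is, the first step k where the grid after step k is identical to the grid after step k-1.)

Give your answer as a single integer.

Step 0 (initial): 1 infected
Step 1: +2 new -> 3 infected
Step 2: +3 new -> 6 infected
Step 3: +4 new -> 10 infected
Step 4: +5 new -> 15 infected
Step 5: +6 new -> 21 infected
Step 6: +6 new -> 27 infected
Step 7: +7 new -> 34 infected
Step 8: +5 new -> 39 infected
Step 9: +4 new -> 43 infected
Step 10: +2 new -> 45 infected
Step 11: +2 new -> 47 infected
Step 12: +1 new -> 48 infected
Step 13: +0 new -> 48 infected

Answer: 13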